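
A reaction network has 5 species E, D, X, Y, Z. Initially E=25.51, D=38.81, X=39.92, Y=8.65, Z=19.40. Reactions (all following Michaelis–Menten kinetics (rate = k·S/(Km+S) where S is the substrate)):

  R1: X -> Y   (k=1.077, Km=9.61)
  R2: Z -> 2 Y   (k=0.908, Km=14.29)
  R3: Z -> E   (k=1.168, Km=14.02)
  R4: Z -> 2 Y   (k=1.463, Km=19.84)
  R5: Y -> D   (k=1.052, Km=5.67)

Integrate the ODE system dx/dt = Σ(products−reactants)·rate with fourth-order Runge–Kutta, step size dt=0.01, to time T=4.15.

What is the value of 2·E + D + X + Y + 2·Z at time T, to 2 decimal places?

Check how each reaction changes W = 2·E + D + X + Y + 2·Z (weight of products minus weight of reactants):
R1: X -> Y: (1·1) − (1·1) = 1 − 1 = 0
R2: Z -> 2 Y: (1·2) − (2·1) = 2 − 2 = 0
R3: Z -> E: (2·1) − (2·1) = 2 − 2 = 0
R4: Z -> 2 Y: (1·2) − (2·1) = 2 − 2 = 0
R5: Y -> D: (1·1) − (1·1) = 1 − 1 = 0
Every reaction leaves W unchanged, so W is conserved and no simulation is needed: W(T) = W(0) = 2·25.51 + 38.81 + 39.92 + 8.65 + 2·19.40 = 177.20

Value at T = 177.20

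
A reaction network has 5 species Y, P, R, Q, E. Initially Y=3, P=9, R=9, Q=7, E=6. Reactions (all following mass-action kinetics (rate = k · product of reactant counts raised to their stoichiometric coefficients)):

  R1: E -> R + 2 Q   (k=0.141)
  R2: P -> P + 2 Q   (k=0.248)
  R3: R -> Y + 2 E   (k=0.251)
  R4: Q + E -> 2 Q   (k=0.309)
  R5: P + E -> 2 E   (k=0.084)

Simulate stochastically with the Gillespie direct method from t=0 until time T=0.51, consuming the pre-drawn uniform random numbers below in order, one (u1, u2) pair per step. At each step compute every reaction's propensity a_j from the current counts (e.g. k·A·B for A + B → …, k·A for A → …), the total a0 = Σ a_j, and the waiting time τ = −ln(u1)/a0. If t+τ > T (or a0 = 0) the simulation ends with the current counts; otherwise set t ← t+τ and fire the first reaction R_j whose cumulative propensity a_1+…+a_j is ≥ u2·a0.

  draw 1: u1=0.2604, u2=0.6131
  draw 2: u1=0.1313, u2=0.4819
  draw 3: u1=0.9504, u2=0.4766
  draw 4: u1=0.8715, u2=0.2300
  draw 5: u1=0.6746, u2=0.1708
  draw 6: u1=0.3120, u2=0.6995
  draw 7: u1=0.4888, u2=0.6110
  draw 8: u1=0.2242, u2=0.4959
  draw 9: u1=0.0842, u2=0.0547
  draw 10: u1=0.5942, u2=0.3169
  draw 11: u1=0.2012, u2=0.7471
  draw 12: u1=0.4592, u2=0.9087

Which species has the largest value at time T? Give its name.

Dominant species at T: Q

t=0.000: Y=3 P=9 R=9 Q=7 E=6
Draw 1: a1=0.846, a2=2.232, a3=2.259, a4=12.978, a5=4.536, a0=22.851; τ=−ln(0.2604)/22.851=0.059 → t=0.059; u2·a0=0.6131·22.851=14.010; a1+…+a3=5.337 < 14.010 ≤ a1+…+a4=18.315 → R4 fires; Y=3 P=9 R=9 Q=8 E=5
Draw 2: a1=0.705, a2=2.232, a3=2.259, a4=12.360, a5=3.780, a0=21.336; τ=−ln(0.1313)/21.336=0.095 → t=0.154; u2·a0=0.4819·21.336=10.282; a1+…+a3=5.196 < 10.282 ≤ a1+…+a4=17.556 → R4 fires; Y=3 P=9 R=9 Q=9 E=4
Draw 3: a1=0.564, a2=2.232, a3=2.259, a4=11.124, a5=3.024, a0=19.203; τ=−ln(0.9504)/19.203=0.003 → t=0.157; u2·a0=0.4766·19.203=9.152; a1+…+a3=5.055 < 9.152 ≤ a1+…+a4=16.179 → R4 fires; Y=3 P=9 R=9 Q=10 E=3
Draw 4: a1=0.423, a2=2.232, a3=2.259, a4=9.270, a5=2.268, a0=16.452; τ=−ln(0.8715)/16.452=0.008 → t=0.165; u2·a0=0.2300·16.452=3.784; a1+a2=2.655 < 3.784 ≤ a1+…+a3=4.914 → R3 fires; Y=4 P=9 R=8 Q=10 E=5
Draw 5: a1=0.705, a2=2.232, a3=2.008, a4=15.450, a5=3.780, a0=24.175; τ=−ln(0.6746)/24.175=0.016 → t=0.181; u2·a0=0.1708·24.175=4.129; a1+a2=2.937 < 4.129 ≤ a1+…+a3=4.945 → R3 fires; Y=5 P=9 R=7 Q=10 E=7
Draw 6: a1=0.987, a2=2.232, a3=1.757, a4=21.630, a5=5.292, a0=31.898; τ=−ln(0.3120)/31.898=0.037 → t=0.218; u2·a0=0.6995·31.898=22.313; a1+…+a3=4.976 < 22.313 ≤ a1+…+a4=26.606 → R4 fires; Y=5 P=9 R=7 Q=11 E=6
Draw 7: a1=0.846, a2=2.232, a3=1.757, a4=20.394, a5=4.536, a0=29.765; τ=−ln(0.4888)/29.765=0.024 → t=0.242; u2·a0=0.6110·29.765=18.186; a1+…+a3=4.835 < 18.186 ≤ a1+…+a4=25.229 → R4 fires; Y=5 P=9 R=7 Q=12 E=5
Draw 8: a1=0.705, a2=2.232, a3=1.757, a4=18.540, a5=3.780, a0=27.014; τ=−ln(0.2242)/27.014=0.055 → t=0.297; u2·a0=0.4959·27.014=13.396; a1+…+a3=4.694 < 13.396 ≤ a1+…+a4=23.234 → R4 fires; Y=5 P=9 R=7 Q=13 E=4
Draw 9: a1=0.564, a2=2.232, a3=1.757, a4=16.068, a5=3.024, a0=23.645; τ=−ln(0.0842)/23.645=0.105 → t=0.402; u2·a0=0.0547·23.645=1.293; a1=0.564 < 1.293 ≤ a1+a2=2.796 → R2 fires; Y=5 P=9 R=7 Q=15 E=4
Draw 10: a1=0.564, a2=2.232, a3=1.757, a4=18.540, a5=3.024, a0=26.117; τ=−ln(0.5942)/26.117=0.020 → t=0.422; u2·a0=0.3169·26.117=8.276; a1+…+a3=4.553 < 8.276 ≤ a1+…+a4=23.093 → R4 fires; Y=5 P=9 R=7 Q=16 E=3
Draw 11: a1=0.423, a2=2.232, a3=1.757, a4=14.832, a5=2.268, a0=21.512; τ=−ln(0.2012)/21.512=0.075 → t=0.496; u2·a0=0.7471·21.512=16.072; a1+…+a3=4.412 < 16.072 ≤ a1+…+a4=19.244 → R4 fires; Y=5 P=9 R=7 Q=17 E=2
Draw 12: a1=0.282, a2=2.232, a3=1.757, a4=10.506, a5=1.512, a0=16.289; τ=−ln(0.4592)/16.289=0.048 → t=0.544 > T=0.51: stop.
At T=0.51: Y=5 P=9 R=7 Q=17 E=2; the largest is Q.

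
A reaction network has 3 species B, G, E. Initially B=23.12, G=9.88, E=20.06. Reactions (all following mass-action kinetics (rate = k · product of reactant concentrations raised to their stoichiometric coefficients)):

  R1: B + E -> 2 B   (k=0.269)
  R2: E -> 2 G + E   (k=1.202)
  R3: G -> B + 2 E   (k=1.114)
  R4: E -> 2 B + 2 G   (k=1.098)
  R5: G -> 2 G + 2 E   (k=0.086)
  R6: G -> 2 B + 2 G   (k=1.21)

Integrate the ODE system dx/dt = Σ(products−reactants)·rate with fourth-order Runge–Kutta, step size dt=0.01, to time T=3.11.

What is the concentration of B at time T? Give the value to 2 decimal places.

RK4 with dt=0.01: 311 steps to T=3.11. Trajectory (selected grid times):
t=0.00: B=23.12 G=9.88 E=20.06
t=0.35: B=81.69 G=22.78 E=2.55
t=0.69: B=134.24 G=27.67 E=1.82
t=1.04: B=197.45 G=32.18 E=1.44
t=1.38: B=267.33 G=36.35 E=1.20
t=1.73: B=347.84 G=40.60 E=1.03
t=2.07: B=434.41 G=44.76 E=0.91
t=2.42: B=532.32 G=49.14 E=0.82
t=2.76: B=636.24 G=53.54 E=0.75
t=3.11: B=752.62 G=58.25 E=0.69
Read off B at T=3.11: 752.62

B at T = 752.62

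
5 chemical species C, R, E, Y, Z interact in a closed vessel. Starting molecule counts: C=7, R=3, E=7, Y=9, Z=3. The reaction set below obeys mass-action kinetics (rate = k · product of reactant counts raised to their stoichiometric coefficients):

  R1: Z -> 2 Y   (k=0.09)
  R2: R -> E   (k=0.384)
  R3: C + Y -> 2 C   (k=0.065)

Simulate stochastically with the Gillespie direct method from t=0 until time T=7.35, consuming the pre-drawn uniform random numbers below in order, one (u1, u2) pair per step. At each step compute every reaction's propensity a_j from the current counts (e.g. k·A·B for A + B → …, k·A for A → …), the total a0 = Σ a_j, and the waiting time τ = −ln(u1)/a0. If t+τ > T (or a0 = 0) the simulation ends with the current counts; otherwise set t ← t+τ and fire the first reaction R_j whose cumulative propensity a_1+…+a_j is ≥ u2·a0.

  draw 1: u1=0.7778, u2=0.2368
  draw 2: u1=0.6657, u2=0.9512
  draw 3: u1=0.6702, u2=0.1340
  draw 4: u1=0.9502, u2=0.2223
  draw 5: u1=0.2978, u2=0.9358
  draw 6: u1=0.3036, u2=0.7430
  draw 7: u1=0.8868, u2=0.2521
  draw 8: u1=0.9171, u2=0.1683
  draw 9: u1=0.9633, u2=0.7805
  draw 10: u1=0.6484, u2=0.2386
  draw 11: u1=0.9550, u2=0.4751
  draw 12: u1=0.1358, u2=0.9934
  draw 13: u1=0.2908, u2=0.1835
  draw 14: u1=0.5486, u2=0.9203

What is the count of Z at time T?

Z at T = 2

t=0.000: C=7 R=3 E=7 Y=9 Z=3
Draw 1: a1=0.270, a2=1.152, a3=4.095, a0=5.517; τ=−ln(0.7778)/5.517=0.046 → t=0.046; u2·a0=0.2368·5.517=1.306; a1=0.270 < 1.306 ≤ a1+a2=1.422 → R2 fires; C=7 R=2 E=8 Y=9 Z=3
Draw 2: a1=0.270, a2=0.768, a3=4.095, a0=5.133; τ=−ln(0.6657)/5.133=0.079 → t=0.125; u2·a0=0.9512·5.133=4.883; a1+a2=1.038 < 4.883 ≤ a1+…+a3=5.133 → R3 fires; C=8 R=2 E=8 Y=8 Z=3
Draw 3: a1=0.270, a2=0.768, a3=4.160, a0=5.198; τ=−ln(0.6702)/5.198=0.077 → t=0.202; u2·a0=0.1340·5.198=0.697; a1=0.270 < 0.697 ≤ a1+a2=1.038 → R2 fires; C=8 R=1 E=9 Y=8 Z=3
Draw 4: a1=0.270, a2=0.384, a3=4.160, a0=4.814; τ=−ln(0.9502)/4.814=0.011 → t=0.212; u2·a0=0.2223·4.814=1.070; a1+a2=0.654 < 1.070 ≤ a1+…+a3=4.814 → R3 fires; C=9 R=1 E=9 Y=7 Z=3
Draw 5: a1=0.270, a2=0.384, a3=4.095, a0=4.749; τ=−ln(0.2978)/4.749=0.255 → t=0.467; u2·a0=0.9358·4.749=4.444; a1+a2=0.654 < 4.444 ≤ a1+…+a3=4.749 → R3 fires; C=10 R=1 E=9 Y=6 Z=3
Draw 6: a1=0.270, a2=0.384, a3=3.900, a0=4.554; τ=−ln(0.3036)/4.554=0.262 → t=0.729; u2·a0=0.7430·4.554=3.384; a1+a2=0.654 < 3.384 ≤ a1+…+a3=4.554 → R3 fires; C=11 R=1 E=9 Y=5 Z=3
Draw 7: a1=0.270, a2=0.384, a3=3.575, a0=4.229; τ=−ln(0.8868)/4.229=0.028 → t=0.758; u2·a0=0.2521·4.229=1.066; a1+a2=0.654 < 1.066 ≤ a1+…+a3=4.229 → R3 fires; C=12 R=1 E=9 Y=4 Z=3
Draw 8: a1=0.270, a2=0.384, a3=3.120, a0=3.774; τ=−ln(0.9171)/3.774=0.023 → t=0.781; u2·a0=0.1683·3.774=0.635; a1=0.270 < 0.635 ≤ a1+a2=0.654 → R2 fires; C=12 R=0 E=10 Y=4 Z=3
Draw 9: a1=0.270, a2=0.000, a3=3.120, a0=3.390; τ=−ln(0.9633)/3.390=0.011 → t=0.792; u2·a0=0.7805·3.390=2.646; a1+a2=0.270 < 2.646 ≤ a1+…+a3=3.390 → R3 fires; C=13 R=0 E=10 Y=3 Z=3
Draw 10: a1=0.270, a2=0.000, a3=2.535, a0=2.805; τ=−ln(0.6484)/2.805=0.154 → t=0.946; u2·a0=0.2386·2.805=0.669; a1+a2=0.270 < 0.669 ≤ a1+…+a3=2.805 → R3 fires; C=14 R=0 E=10 Y=2 Z=3
Draw 11: a1=0.270, a2=0.000, a3=1.820, a0=2.090; τ=−ln(0.9550)/2.090=0.022 → t=0.968; u2·a0=0.4751·2.090=0.993; a1+a2=0.270 < 0.993 ≤ a1+…+a3=2.090 → R3 fires; C=15 R=0 E=10 Y=1 Z=3
Draw 12: a1=0.270, a2=0.000, a3=0.975, a0=1.245; τ=−ln(0.1358)/1.245=1.604 → t=2.572; u2·a0=0.9934·1.245=1.237; a1+a2=0.270 < 1.237 ≤ a1+…+a3=1.245 → R3 fires; C=16 R=0 E=10 Y=0 Z=3
Draw 13: a1=0.270, a2=0.000, a3=0.000, a0=0.270; τ=−ln(0.2908)/0.270=4.575 → t=7.146; u2·a0=0.1835·0.270=0.050 ≤ a1=0.270 → R1 fires; C=16 R=0 E=10 Y=2 Z=2
Draw 14: a1=0.180, a2=0.000, a3=2.080, a0=2.260; τ=−ln(0.5486)/2.260=0.266 → t=7.412 > T=7.35: stop.
Read off Z at T=7.35: 2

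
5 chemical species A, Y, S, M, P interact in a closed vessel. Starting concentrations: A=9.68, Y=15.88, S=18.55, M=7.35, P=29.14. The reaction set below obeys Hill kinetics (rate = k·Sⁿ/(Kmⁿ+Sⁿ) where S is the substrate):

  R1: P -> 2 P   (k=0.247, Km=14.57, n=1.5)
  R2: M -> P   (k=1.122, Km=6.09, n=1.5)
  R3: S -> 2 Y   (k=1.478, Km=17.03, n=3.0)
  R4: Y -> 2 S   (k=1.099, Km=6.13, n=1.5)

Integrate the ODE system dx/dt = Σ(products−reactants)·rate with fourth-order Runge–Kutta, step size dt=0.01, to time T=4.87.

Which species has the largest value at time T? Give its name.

RK4 with dt=0.01: 487 steps to T=4.87. Trajectory (selected grid times):
t=0.00: A=9.68 Y=15.88 S=18.55 M=7.35 P=29.14
t=0.54: A=9.68 Y=16.32 S=19.05 M=7.01 P=29.58
t=1.08: A=9.68 Y=16.78 S=19.55 M=6.68 P=30.01
t=1.62: A=9.68 Y=17.26 S=20.04 M=6.36 P=30.43
t=2.16: A=9.68 Y=17.78 S=20.52 M=6.05 P=30.83
t=2.71: A=9.68 Y=18.32 S=21.00 M=5.75 P=31.24
t=3.25: A=9.68 Y=18.87 S=21.48 M=5.47 P=31.62
t=3.79: A=9.68 Y=19.45 S=21.94 M=5.20 P=32.00
t=4.33: A=9.68 Y=20.04 S=22.40 M=4.94 P=32.36
t=4.87: A=9.68 Y=20.65 S=22.86 M=4.69 P=32.71
At T=4.87: A=9.68 Y=20.65 S=22.86 M=4.69 P=32.71; the largest is P.

Dominant species at T: P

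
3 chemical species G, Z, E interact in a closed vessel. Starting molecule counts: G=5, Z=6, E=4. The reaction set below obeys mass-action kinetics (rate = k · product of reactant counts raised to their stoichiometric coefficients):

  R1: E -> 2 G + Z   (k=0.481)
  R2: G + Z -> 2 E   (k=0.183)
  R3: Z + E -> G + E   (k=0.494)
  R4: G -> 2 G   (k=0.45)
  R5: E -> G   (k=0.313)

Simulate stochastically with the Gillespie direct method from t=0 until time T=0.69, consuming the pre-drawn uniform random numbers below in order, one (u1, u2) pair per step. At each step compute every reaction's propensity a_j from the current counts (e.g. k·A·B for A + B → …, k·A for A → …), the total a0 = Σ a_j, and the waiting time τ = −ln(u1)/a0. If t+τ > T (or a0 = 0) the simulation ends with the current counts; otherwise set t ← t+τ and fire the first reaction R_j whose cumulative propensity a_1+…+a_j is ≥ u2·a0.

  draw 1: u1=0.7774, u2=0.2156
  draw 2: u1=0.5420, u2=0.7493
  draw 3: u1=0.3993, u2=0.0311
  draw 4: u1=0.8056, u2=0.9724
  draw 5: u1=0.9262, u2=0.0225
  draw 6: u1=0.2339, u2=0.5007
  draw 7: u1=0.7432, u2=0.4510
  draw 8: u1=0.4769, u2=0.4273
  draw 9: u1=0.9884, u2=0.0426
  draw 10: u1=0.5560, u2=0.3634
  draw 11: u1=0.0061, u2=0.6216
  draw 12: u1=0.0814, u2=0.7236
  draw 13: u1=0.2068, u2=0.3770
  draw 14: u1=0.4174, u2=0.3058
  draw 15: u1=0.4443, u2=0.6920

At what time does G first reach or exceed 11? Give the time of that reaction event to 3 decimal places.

t=0.000: G=5 Z=6 E=4
Draw 1: a1=1.924, a2=5.490, a3=11.856, a4=2.250, a5=1.252, a0=22.772; τ=−ln(0.7774)/22.772=0.011 → t=0.011; u2·a0=0.2156·22.772=4.910; a1=1.924 < 4.910 ≤ a1+a2=7.414 → R2 fires; G=4 Z=5 E=6
Draw 2: a1=2.886, a2=3.660, a3=14.820, a4=1.800, a5=1.878, a0=25.044; τ=−ln(0.5420)/25.044=0.024 → t=0.036; u2·a0=0.7493·25.044=18.765; a1+a2=6.546 < 18.765 ≤ a1+…+a3=21.366 → R3 fires; G=5 Z=4 E=6
Draw 3: a1=2.886, a2=3.660, a3=11.856, a4=2.250, a5=1.878, a0=22.530; τ=−ln(0.3993)/22.530=0.041 → t=0.076; u2·a0=0.0311·22.530=0.701 ≤ a1=2.886 → R1 fires; G=7 Z=5 E=5
Draw 4: a1=2.405, a2=6.405, a3=12.350, a4=3.150, a5=1.565, a0=25.875; τ=−ln(0.8056)/25.875=0.008 → t=0.085; u2·a0=0.9724·25.875=25.161; a1+…+a4=24.310 < 25.161 ≤ a1+…+a5=25.875 → R5 fires; G=8 Z=5 E=4
Draw 5: a1=1.924, a2=7.320, a3=9.880, a4=3.600, a5=1.252, a0=23.976; τ=−ln(0.9262)/23.976=0.003 → t=0.088; u2·a0=0.0225·23.976=0.539 ≤ a1=1.924 → R1 fires; G=10 Z=6 E=3
Draw 6: a1=1.443, a2=10.980, a3=8.892, a4=4.500, a5=0.939, a0=26.754; τ=−ln(0.2339)/26.754=0.054 → t=0.142; u2·a0=0.5007·26.754=13.396; a1+a2=12.423 < 13.396 ≤ a1+…+a3=21.315 → R3 fires; G=11 Z=5 E=3
Draw 7: a1=1.443, a2=10.065, a3=7.410, a4=4.950, a5=0.939, a0=24.807; τ=−ln(0.7432)/24.807=0.012 → t=0.154; u2·a0=0.4510·24.807=11.188; a1=1.443 < 11.188 ≤ a1+a2=11.508 → R2 fires; G=10 Z=4 E=5
Draw 8: a1=2.405, a2=7.320, a3=9.880, a4=4.500, a5=1.565, a0=25.670; τ=−ln(0.4769)/25.670=0.029 → t=0.183; u2·a0=0.4273·25.670=10.969; a1+a2=9.725 < 10.969 ≤ a1+…+a3=19.605 → R3 fires; G=11 Z=3 E=5
Draw 9: a1=2.405, a2=6.039, a3=7.410, a4=4.950, a5=1.565, a0=22.369; τ=−ln(0.9884)/22.369=0.001 → t=0.183; u2·a0=0.0426·22.369=0.953 ≤ a1=2.405 → R1 fires; G=13 Z=4 E=4
Draw 10: a1=1.924, a2=9.516, a3=7.904, a4=5.850, a5=1.252, a0=26.446; τ=−ln(0.5560)/26.446=0.022 → t=0.206; u2·a0=0.3634·26.446=9.610; a1=1.924 < 9.610 ≤ a1+a2=11.440 → R2 fires; G=12 Z=3 E=6
Draw 11: a1=2.886, a2=6.588, a3=8.892, a4=5.400, a5=1.878, a0=25.644; τ=−ln(0.0061)/25.644=0.199 → t=0.405; u2·a0=0.6216·25.644=15.940; a1+a2=9.474 < 15.940 ≤ a1+…+a3=18.366 → R3 fires; G=13 Z=2 E=6
Draw 12: a1=2.886, a2=4.758, a3=5.928, a4=5.850, a5=1.878, a0=21.300; τ=−ln(0.0814)/21.300=0.118 → t=0.522; u2·a0=0.7236·21.300=15.413; a1+…+a3=13.572 < 15.413 ≤ a1+…+a4=19.422 → R4 fires; G=14 Z=2 E=6
Draw 13: a1=2.886, a2=5.124, a3=5.928, a4=6.300, a5=1.878, a0=22.116; τ=−ln(0.2068)/22.116=0.071 → t=0.594; u2·a0=0.3770·22.116=8.338; a1+a2=8.010 < 8.338 ≤ a1+…+a3=13.938 → R3 fires; G=15 Z=1 E=6
Draw 14: a1=2.886, a2=2.745, a3=2.964, a4=6.750, a5=1.878, a0=17.223; τ=−ln(0.4174)/17.223=0.051 → t=0.644; u2·a0=0.3058·17.223=5.267; a1=2.886 < 5.267 ≤ a1+a2=5.631 → R2 fires; G=14 Z=0 E=8
Draw 15: a1=3.848, a2=0.000, a3=0.000, a4=6.300, a5=2.504, a0=12.652; τ=−ln(0.4443)/12.652=0.064 → t=0.708 > T=0.69: stop.
G first becomes ≥ 11 when it reaches 11 at the event at t=0.142.

Threshold first reached at t = 0.142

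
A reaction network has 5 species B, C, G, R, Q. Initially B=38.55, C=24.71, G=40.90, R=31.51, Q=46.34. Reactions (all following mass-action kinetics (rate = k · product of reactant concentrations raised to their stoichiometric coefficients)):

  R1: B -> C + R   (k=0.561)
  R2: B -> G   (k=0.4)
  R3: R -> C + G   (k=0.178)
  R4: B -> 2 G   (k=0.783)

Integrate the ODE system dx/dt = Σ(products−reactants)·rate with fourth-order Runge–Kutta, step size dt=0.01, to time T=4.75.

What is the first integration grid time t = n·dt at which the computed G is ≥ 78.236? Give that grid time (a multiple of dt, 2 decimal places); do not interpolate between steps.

Threshold first reached at t = 0.79

RK4 with dt=0.01: 475 steps to T=4.75. Trajectory (selected grid times):
t=0.00: B=38.55 C=24.71 G=40.90 R=31.51 Q=46.34
t=0.53: B=15.30 C=35.42 G=70.34 R=35.76 Q=46.34
t=0.78: B=9.89 C=38.76 G=78.03 R=35.90 Q=46.34
t=0.79: B=9.72 C=38.87 G=78.29 R=35.89 Q=46.34
t=1.06: B=6.07 C=41.76 G=84.12 R=35.35 Q=46.34
t=1.58: B=2.45 C=46.11 G=91.38 R=33.33 Q=46.34
t=2.11: B=0.97 C=49.61 G=96.08 R=30.78 Q=46.34
t=2.64: B=0.39 C=52.58 G=99.52 R=28.19 Q=46.34
t=3.17: B=0.15 C=55.20 G=102.32 R=25.72 Q=46.34
t=3.69: B=0.06 C=57.51 G=104.70 R=23.48 Q=46.34
t=4.22: B=0.02 C=59.63 G=106.86 R=21.37 Q=46.34
t=4.75: B=0.01 C=61.56 G=108.80 R=19.45 Q=46.34
G(0.78)=78.034 < 78.236 but G(0.79)=78.291 ≥ 78.236, so the first grid time is t=0.79.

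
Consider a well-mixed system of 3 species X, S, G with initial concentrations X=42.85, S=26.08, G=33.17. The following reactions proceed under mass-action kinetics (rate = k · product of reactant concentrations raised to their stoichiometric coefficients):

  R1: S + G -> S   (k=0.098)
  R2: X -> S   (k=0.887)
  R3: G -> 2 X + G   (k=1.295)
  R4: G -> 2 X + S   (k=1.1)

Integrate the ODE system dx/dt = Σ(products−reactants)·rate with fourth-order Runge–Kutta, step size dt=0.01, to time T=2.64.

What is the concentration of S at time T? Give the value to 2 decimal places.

RK4 with dt=0.01: 264 steps to T=2.64. Trajectory (selected grid times):
t=0.00: X=42.85 S=26.08 G=33.17
t=0.29: X=55.83 S=45.65 G=8.60
t=0.59: X=47.61 S=60.90 G=1.28
t=0.88: X=37.43 S=71.98 G=0.14
t=1.17: X=29.00 S=80.50 G=0.01
t=1.47: X=22.23 S=87.28 G=0.00
t=1.76: X=17.19 S=92.32 G=0.00
t=2.05: X=13.29 S=96.22 G=0.00
t=2.35: X=10.18 S=99.32 G=0.00
t=2.64: X=7.87 S=101.63 G=0.00
Read off S at T=2.64: 101.63

S at T = 101.63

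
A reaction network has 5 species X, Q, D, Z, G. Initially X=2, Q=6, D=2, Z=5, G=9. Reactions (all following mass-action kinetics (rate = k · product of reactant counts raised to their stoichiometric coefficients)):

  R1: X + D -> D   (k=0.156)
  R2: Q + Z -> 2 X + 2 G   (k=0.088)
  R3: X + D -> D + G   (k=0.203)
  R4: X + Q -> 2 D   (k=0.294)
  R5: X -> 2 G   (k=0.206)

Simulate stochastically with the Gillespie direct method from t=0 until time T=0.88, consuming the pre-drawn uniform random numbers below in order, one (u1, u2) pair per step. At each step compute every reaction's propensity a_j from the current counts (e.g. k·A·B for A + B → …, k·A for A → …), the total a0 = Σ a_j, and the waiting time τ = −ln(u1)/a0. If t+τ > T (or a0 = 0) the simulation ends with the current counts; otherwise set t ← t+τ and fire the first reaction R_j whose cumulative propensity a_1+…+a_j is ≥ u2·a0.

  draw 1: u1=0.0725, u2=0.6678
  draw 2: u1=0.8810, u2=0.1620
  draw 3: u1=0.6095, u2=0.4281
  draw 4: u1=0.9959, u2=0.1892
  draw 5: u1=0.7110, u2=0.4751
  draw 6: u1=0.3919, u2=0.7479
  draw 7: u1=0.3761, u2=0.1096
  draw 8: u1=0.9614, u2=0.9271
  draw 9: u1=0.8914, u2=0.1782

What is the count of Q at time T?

t=0.000: X=2 Q=6 D=2 Z=5 G=9
Draw 1: a1=0.624, a2=2.640, a3=0.812, a4=3.528, a5=0.412, a0=8.016; τ=−ln(0.0725)/8.016=0.327 → t=0.327; u2·a0=0.6678·8.016=5.353; a1+…+a3=4.076 < 5.353 ≤ a1+…+a4=7.604 → R4 fires; X=1 Q=5 D=4 Z=5 G=9
Draw 2: a1=0.624, a2=2.200, a3=0.812, a4=1.470, a5=0.206, a0=5.312; τ=−ln(0.8810)/5.312=0.024 → t=0.351; u2·a0=0.1620·5.312=0.861; a1=0.624 < 0.861 ≤ a1+a2=2.824 → R2 fires; X=3 Q=4 D=4 Z=4 G=11
Draw 3: a1=1.872, a2=1.408, a3=2.436, a4=3.528, a5=0.618, a0=9.862; τ=−ln(0.6095)/9.862=0.050 → t=0.401; u2·a0=0.4281·9.862=4.222; a1+a2=3.280 < 4.222 ≤ a1+…+a3=5.716 → R3 fires; X=2 Q=4 D=4 Z=4 G=12
Draw 4: a1=1.248, a2=1.408, a3=1.624, a4=2.352, a5=0.412, a0=7.044; τ=−ln(0.9959)/7.044=0.001 → t=0.402; u2·a0=0.1892·7.044=1.333; a1=1.248 < 1.333 ≤ a1+a2=2.656 → R2 fires; X=4 Q=3 D=4 Z=3 G=14
Draw 5: a1=2.496, a2=0.792, a3=3.248, a4=3.528, a5=0.824, a0=10.888; τ=−ln(0.7110)/10.888=0.031 → t=0.433; u2·a0=0.4751·10.888=5.173; a1+a2=3.288 < 5.173 ≤ a1+…+a3=6.536 → R3 fires; X=3 Q=3 D=4 Z=3 G=15
Draw 6: a1=1.872, a2=0.792, a3=2.436, a4=2.646, a5=0.618, a0=8.364; τ=−ln(0.3919)/8.364=0.112 → t=0.545; u2·a0=0.7479·8.364=6.255; a1+…+a3=5.100 < 6.255 ≤ a1+…+a4=7.746 → R4 fires; X=2 Q=2 D=6 Z=3 G=15
Draw 7: a1=1.872, a2=0.528, a3=2.436, a4=1.176, a5=0.412, a0=6.424; τ=−ln(0.3761)/6.424=0.152 → t=0.698; u2·a0=0.1096·6.424=0.704 ≤ a1=1.872 → R1 fires; X=1 Q=2 D=6 Z=3 G=15
Draw 8: a1=0.936, a2=0.528, a3=1.218, a4=0.588, a5=0.206, a0=3.476; τ=−ln(0.9614)/3.476=0.011 → t=0.709; u2·a0=0.9271·3.476=3.223; a1+…+a3=2.682 < 3.223 ≤ a1+…+a4=3.270 → R4 fires; X=0 Q=1 D=8 Z=3 G=15
Draw 9: a1=0.000, a2=0.264, a3=0.000, a4=0.000, a5=0.000, a0=0.264; τ=−ln(0.8914)/0.264=0.435 → t=1.144 > T=0.88: stop.
Read off Q at T=0.88: 1

Q at T = 1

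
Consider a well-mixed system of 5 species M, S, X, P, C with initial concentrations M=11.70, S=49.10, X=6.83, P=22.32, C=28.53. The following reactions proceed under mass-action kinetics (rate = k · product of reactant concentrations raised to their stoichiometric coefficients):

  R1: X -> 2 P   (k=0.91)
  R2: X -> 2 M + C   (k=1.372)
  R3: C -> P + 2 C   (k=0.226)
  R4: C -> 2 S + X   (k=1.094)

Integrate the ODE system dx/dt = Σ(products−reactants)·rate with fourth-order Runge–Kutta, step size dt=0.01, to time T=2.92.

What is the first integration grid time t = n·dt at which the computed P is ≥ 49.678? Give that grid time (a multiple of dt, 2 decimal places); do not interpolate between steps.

RK4 with dt=0.01: 292 steps to T=2.92. Trajectory (selected grid times):
t=0.00: M=11.70 S=49.10 X=6.83 P=22.32 C=28.53
t=0.32: M=19.26 S=67.69 X=9.83 P=29.26 C=24.94
t=0.65: M=28.63 S=84.87 X=10.63 P=37.24 C=22.81
t=0.97: M=37.98 S=100.30 X=10.58 P=45.04 C=21.36
t=1.16: M=43.45 S=109.03 X=10.39 P=49.57 C=20.63
t=1.17: M=43.73 S=109.48 X=10.38 P=49.80 C=20.59
t=1.30: M=47.41 S=115.27 X=10.22 P=52.84 C=20.13
t=1.62: M=56.19 S=128.99 X=9.78 P=60.08 C=19.08
t=1.95: M=64.83 S=142.40 X=9.30 P=67.19 C=18.08
t=2.27: M=72.79 S=154.74 X=8.84 P=73.75 C=17.17
t=2.60: M=80.59 S=166.81 X=8.39 P=80.17 C=16.28
t=2.92: M=87.78 S=177.92 X=7.97 P=86.09 C=15.46
P(1.16)=49.567 < 49.678 but P(1.17)=49.802 ≥ 49.678, so the first grid time is t=1.17.

Threshold first reached at t = 1.17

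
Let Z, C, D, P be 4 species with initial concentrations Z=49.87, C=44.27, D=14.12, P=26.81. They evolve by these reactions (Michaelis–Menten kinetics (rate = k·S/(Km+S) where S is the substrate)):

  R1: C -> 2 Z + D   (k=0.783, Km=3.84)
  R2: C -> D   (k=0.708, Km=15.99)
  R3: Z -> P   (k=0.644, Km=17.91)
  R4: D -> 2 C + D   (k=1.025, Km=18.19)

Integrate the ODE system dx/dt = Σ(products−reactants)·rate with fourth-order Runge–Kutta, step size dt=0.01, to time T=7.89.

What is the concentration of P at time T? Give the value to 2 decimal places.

P at T = 30.62

RK4 with dt=0.01: 789 steps to T=7.89. Trajectory (selected grid times):
t=0.00: Z=49.87 C=44.27 D=14.12 P=26.81
t=0.88: Z=50.72 C=43.98 D=15.21 P=27.23
t=1.75: Z=51.56 C=43.73 D=16.29 P=27.64
t=2.63: Z=52.40 C=43.51 D=17.38 P=28.06
t=3.51: Z=53.25 C=43.32 D=18.47 P=28.49
t=4.38: Z=54.08 C=43.15 D=19.54 P=28.91
t=5.26: Z=54.92 C=43.01 D=20.63 P=29.33
t=6.14: Z=55.75 C=42.90 D=21.72 P=29.76
t=7.01: Z=56.58 C=42.81 D=22.79 P=30.19
t=7.89: Z=57.41 C=42.73 D=23.87 P=30.62
Read off P at T=7.89: 30.62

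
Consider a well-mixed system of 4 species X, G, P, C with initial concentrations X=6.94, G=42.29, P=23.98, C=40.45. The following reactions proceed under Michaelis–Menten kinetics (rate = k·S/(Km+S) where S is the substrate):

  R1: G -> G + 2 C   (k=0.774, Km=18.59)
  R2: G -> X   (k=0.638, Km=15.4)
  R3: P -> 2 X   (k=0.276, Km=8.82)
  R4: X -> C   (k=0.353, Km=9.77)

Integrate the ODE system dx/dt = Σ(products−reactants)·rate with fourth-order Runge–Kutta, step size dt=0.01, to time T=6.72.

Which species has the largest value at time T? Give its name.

Dominant species at T: C

RK4 with dt=0.01: 672 steps to T=6.72. Trajectory (selected grid times):
t=0.00: X=6.94 G=42.29 P=23.98 C=40.45
t=0.75: X=7.48 G=41.94 P=23.83 C=41.37
t=1.49: X=8.01 G=41.59 P=23.68 C=42.28
t=2.24: X=8.54 G=41.25 P=23.53 C=43.20
t=2.99: X=9.06 G=40.90 P=23.38 C=44.12
t=3.73: X=9.57 G=40.56 P=23.23 C=45.04
t=4.48: X=10.08 G=40.21 P=23.08 C=45.97
t=5.23: X=10.59 G=39.86 P=22.93 C=46.89
t=5.97: X=11.09 G=39.52 P=22.78 C=47.81
t=6.72: X=11.59 G=39.18 P=22.63 C=48.74
At T=6.72: X=11.59 G=39.18 P=22.63 C=48.74; the largest is C.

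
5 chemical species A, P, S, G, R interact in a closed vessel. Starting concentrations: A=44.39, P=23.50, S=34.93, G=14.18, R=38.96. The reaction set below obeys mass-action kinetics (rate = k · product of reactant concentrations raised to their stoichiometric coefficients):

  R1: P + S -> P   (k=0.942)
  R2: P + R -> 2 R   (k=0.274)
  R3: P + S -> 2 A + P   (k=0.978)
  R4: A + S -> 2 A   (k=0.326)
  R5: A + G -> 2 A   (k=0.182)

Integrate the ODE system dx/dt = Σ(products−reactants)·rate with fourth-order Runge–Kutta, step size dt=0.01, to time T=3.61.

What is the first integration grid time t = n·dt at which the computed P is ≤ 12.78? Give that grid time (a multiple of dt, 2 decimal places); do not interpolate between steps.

Threshold first reached at t = 0.05

RK4 with dt=0.01: 361 steps to T=3.61. Trajectory (selected grid times):
t=0.00: A=44.39 P=23.50 S=34.93 G=14.18 R=38.96
t=0.04: A=81.97 P=14.57 S=3.35 G=8.57 R=47.89
t=0.05: A=84.57 P=12.74 S=1.97 G=7.36 R=49.72
t=0.40: A=93.90 P=0.04 S=0.00 G=0.02 R=62.42
t=0.80: A=93.92 P=0.00 S=0.00 G=0.00 R=62.46
t=1.20: A=93.92 P=0.00 S=0.00 G=0.00 R=62.46
t=1.60: A=93.92 P=0.00 S=0.00 G=0.00 R=62.46
t=2.01: A=93.92 P=0.00 S=0.00 G=0.00 R=62.46
t=2.41: A=93.92 P=0.00 S=0.00 G=0.00 R=62.46
t=2.81: A=93.92 P=0.00 S=0.00 G=0.00 R=62.46
t=3.21: A=93.92 P=0.00 S=0.00 G=0.00 R=62.46
t=3.61: A=93.92 P=0.00 S=0.00 G=0.00 R=62.46
P(0.04)=14.568 > 12.78 but P(0.05)=12.744 ≤ 12.78, so the first grid time is t=0.05.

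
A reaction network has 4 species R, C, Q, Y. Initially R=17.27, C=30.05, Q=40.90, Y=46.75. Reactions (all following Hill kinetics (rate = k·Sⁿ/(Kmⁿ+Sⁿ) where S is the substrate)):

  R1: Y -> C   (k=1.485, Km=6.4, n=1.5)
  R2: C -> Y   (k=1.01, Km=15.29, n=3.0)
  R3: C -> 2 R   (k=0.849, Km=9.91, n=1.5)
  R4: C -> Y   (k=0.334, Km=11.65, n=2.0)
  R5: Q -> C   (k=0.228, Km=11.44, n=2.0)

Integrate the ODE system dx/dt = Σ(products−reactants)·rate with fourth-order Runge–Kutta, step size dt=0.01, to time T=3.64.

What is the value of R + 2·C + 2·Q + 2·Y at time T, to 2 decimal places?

Check how each reaction changes W = R + 2·C + 2·Q + 2·Y (weight of products minus weight of reactants):
R1: Y -> C: (2·1) − (2·1) = 2 − 2 = 0
R2: C -> Y: (2·1) − (2·1) = 2 − 2 = 0
R3: C -> 2 R: (1·2) − (2·1) = 2 − 2 = 0
R4: C -> Y: (2·1) − (2·1) = 2 − 2 = 0
R5: Q -> C: (2·1) − (2·1) = 2 − 2 = 0
Every reaction leaves W unchanged, so W is conserved and no simulation is needed: W(T) = W(0) = 17.27 + 2·30.05 + 2·40.90 + 2·46.75 = 252.67

Value at T = 252.67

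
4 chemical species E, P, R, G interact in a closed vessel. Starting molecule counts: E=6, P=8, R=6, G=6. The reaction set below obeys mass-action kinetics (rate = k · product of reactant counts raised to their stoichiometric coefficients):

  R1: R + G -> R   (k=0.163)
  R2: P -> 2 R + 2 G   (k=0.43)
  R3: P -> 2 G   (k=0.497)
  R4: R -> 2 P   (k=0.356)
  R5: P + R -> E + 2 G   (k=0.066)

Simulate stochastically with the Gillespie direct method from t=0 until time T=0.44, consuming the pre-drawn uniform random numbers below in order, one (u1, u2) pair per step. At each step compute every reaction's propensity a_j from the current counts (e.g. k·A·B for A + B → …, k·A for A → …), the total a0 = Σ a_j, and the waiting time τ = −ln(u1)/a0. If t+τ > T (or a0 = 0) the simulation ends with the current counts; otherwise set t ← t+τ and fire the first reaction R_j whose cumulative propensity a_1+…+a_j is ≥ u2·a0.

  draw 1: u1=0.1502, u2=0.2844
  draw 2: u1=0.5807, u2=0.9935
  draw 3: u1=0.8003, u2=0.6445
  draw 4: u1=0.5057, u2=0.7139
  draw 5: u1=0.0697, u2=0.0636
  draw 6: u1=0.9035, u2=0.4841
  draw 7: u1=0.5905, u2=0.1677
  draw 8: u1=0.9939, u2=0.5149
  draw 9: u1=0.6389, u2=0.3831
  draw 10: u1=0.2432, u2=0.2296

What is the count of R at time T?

R at T = 7

t=0.000: E=6 P=8 R=6 G=6
Draw 1: a1=5.868, a2=3.440, a3=3.976, a4=2.136, a5=3.168, a0=18.588; τ=−ln(0.1502)/18.588=0.102 → t=0.102; u2·a0=0.2844·18.588=5.286 ≤ a1=5.868 → R1 fires; E=6 P=8 R=6 G=5
Draw 2: a1=4.890, a2=3.440, a3=3.976, a4=2.136, a5=3.168, a0=17.610; τ=−ln(0.5807)/17.610=0.031 → t=0.133; u2·a0=0.9935·17.610=17.496; a1+…+a4=14.442 < 17.496 ≤ a1+…+a5=17.610 → R5 fires; E=7 P=7 R=5 G=7
Draw 3: a1=5.705, a2=3.010, a3=3.479, a4=1.780, a5=2.310, a0=16.284; τ=−ln(0.8003)/16.284=0.014 → t=0.147; u2·a0=0.6445·16.284=10.495; a1+a2=8.715 < 10.495 ≤ a1+…+a3=12.194 → R3 fires; E=7 P=6 R=5 G=9
Draw 4: a1=7.335, a2=2.580, a3=2.982, a4=1.780, a5=1.980, a0=16.657; τ=−ln(0.5057)/16.657=0.041 → t=0.187; u2·a0=0.7139·16.657=11.891; a1+a2=9.915 < 11.891 ≤ a1+…+a3=12.897 → R3 fires; E=7 P=5 R=5 G=11
Draw 5: a1=8.965, a2=2.150, a3=2.485, a4=1.780, a5=1.650, a0=17.030; τ=−ln(0.0697)/17.030=0.156 → t=0.344; u2·a0=0.0636·17.030=1.083 ≤ a1=8.965 → R1 fires; E=7 P=5 R=5 G=10
Draw 6: a1=8.150, a2=2.150, a3=2.485, a4=1.780, a5=1.650, a0=16.215; τ=−ln(0.9035)/16.215=0.006 → t=0.350; u2·a0=0.4841·16.215=7.850 ≤ a1=8.150 → R1 fires; E=7 P=5 R=5 G=9
Draw 7: a1=7.335, a2=2.150, a3=2.485, a4=1.780, a5=1.650, a0=15.400; τ=−ln(0.5905)/15.400=0.034 → t=0.384; u2·a0=0.1677·15.400=2.583 ≤ a1=7.335 → R1 fires; E=7 P=5 R=5 G=8
Draw 8: a1=6.520, a2=2.150, a3=2.485, a4=1.780, a5=1.650, a0=14.585; τ=−ln(0.9939)/14.585=0.000 → t=0.385; u2·a0=0.5149·14.585=7.510; a1=6.520 < 7.510 ≤ a1+a2=8.670 → R2 fires; E=7 P=4 R=7 G=10
Draw 9: a1=11.410, a2=1.720, a3=1.988, a4=2.492, a5=1.848, a0=19.458; τ=−ln(0.6389)/19.458=0.023 → t=0.408; u2·a0=0.3831·19.458=7.454 ≤ a1=11.410 → R1 fires; E=7 P=4 R=7 G=9
Draw 10: a1=10.269, a2=1.720, a3=1.988, a4=2.492, a5=1.848, a0=18.317; τ=−ln(0.2432)/18.317=0.077 → t=0.485 > T=0.44: stop.
Read off R at T=0.44: 7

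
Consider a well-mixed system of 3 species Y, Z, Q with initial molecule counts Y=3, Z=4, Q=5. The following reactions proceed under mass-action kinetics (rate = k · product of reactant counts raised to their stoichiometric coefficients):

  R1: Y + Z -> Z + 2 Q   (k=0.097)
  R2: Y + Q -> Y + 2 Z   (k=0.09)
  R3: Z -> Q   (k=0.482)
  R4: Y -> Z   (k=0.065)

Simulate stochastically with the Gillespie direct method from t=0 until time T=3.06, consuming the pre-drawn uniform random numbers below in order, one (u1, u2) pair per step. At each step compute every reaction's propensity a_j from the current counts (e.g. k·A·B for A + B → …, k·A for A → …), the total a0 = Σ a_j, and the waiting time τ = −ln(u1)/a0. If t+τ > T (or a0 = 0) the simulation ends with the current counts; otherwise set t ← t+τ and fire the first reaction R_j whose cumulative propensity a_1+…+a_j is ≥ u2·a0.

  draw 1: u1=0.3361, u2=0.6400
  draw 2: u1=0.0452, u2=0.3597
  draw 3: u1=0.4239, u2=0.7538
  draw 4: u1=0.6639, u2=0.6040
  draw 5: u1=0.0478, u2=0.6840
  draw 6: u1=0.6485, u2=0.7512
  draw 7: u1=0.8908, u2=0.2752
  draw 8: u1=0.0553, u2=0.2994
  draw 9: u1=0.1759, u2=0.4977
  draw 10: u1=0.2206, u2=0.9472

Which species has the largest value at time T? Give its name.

t=0.000: Y=3 Z=4 Q=5
Draw 1: a1=1.164, a2=1.350, a3=1.928, a4=0.195, a0=4.637; τ=−ln(0.3361)/4.637=0.235 → t=0.235; u2·a0=0.6400·4.637=2.968; a1+a2=2.514 < 2.968 ≤ a1+…+a3=4.442 → R3 fires; Y=3 Z=3 Q=6
Draw 2: a1=0.873, a2=1.620, a3=1.446, a4=0.195, a0=4.134; τ=−ln(0.0452)/4.134=0.749 → t=0.984; u2·a0=0.3597·4.134=1.487; a1=0.873 < 1.487 ≤ a1+a2=2.493 → R2 fires; Y=3 Z=5 Q=5
Draw 3: a1=1.455, a2=1.350, a3=2.410, a4=0.195, a0=5.410; τ=−ln(0.4239)/5.410=0.159 → t=1.143; u2·a0=0.7538·5.410=4.078; a1+a2=2.805 < 4.078 ≤ a1+…+a3=5.215 → R3 fires; Y=3 Z=4 Q=6
Draw 4: a1=1.164, a2=1.620, a3=1.928, a4=0.195, a0=4.907; τ=−ln(0.6639)/4.907=0.083 → t=1.226; u2·a0=0.6040·4.907=2.964; a1+a2=2.784 < 2.964 ≤ a1+…+a3=4.712 → R3 fires; Y=3 Z=3 Q=7
Draw 5: a1=0.873, a2=1.890, a3=1.446, a4=0.195, a0=4.404; τ=−ln(0.0478)/4.404=0.690 → t=1.917; u2·a0=0.6840·4.404=3.012; a1+a2=2.763 < 3.012 ≤ a1+…+a3=4.209 → R3 fires; Y=3 Z=2 Q=8
Draw 6: a1=0.582, a2=2.160, a3=0.964, a4=0.195, a0=3.901; τ=−ln(0.6485)/3.901=0.111 → t=2.028; u2·a0=0.7512·3.901=2.930; a1+a2=2.742 < 2.930 ≤ a1+…+a3=3.706 → R3 fires; Y=3 Z=1 Q=9
Draw 7: a1=0.291, a2=2.430, a3=0.482, a4=0.195, a0=3.398; τ=−ln(0.8908)/3.398=0.034 → t=2.062; u2·a0=0.2752·3.398=0.935; a1=0.291 < 0.935 ≤ a1+a2=2.721 → R2 fires; Y=3 Z=3 Q=8
Draw 8: a1=0.873, a2=2.160, a3=1.446, a4=0.195, a0=4.674; τ=−ln(0.0553)/4.674=0.619 → t=2.681; u2·a0=0.2994·4.674=1.399; a1=0.873 < 1.399 ≤ a1+a2=3.033 → R2 fires; Y=3 Z=5 Q=7
Draw 9: a1=1.455, a2=1.890, a3=2.410, a4=0.195, a0=5.950; τ=−ln(0.1759)/5.950=0.292 → t=2.973; u2·a0=0.4977·5.950=2.961; a1=1.455 < 2.961 ≤ a1+a2=3.345 → R2 fires; Y=3 Z=7 Q=6
Draw 10: a1=2.037, a2=1.620, a3=3.374, a4=0.195, a0=7.226; τ=−ln(0.2206)/7.226=0.209 → t=3.182 > T=3.06: stop.
At T=3.06: Y=3 Z=7 Q=6; the largest is Z.

Dominant species at T: Z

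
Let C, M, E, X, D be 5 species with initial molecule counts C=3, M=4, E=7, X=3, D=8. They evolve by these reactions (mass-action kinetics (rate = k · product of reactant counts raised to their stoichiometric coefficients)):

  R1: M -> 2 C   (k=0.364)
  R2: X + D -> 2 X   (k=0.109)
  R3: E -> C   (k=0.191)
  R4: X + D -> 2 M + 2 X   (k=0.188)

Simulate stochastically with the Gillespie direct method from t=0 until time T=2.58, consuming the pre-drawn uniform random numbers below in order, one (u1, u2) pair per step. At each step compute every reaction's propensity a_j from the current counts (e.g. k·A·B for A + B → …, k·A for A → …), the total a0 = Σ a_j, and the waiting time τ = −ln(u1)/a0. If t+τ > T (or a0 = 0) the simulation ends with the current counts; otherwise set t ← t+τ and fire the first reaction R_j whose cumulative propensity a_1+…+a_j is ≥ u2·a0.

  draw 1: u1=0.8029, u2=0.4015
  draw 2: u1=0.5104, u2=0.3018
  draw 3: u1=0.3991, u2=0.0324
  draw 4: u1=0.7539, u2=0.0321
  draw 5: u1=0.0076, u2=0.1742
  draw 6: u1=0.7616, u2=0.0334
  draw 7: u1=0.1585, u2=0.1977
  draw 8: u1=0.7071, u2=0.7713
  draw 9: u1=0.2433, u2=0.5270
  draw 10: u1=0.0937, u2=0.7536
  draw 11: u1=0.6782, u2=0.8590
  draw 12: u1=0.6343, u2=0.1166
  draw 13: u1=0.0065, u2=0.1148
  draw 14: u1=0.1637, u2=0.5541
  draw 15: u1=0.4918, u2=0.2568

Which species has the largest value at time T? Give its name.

Dominant species at T: C

t=0.000: C=3 M=4 E=7 X=3 D=8
Draw 1: a1=1.456, a2=2.616, a3=1.337, a4=4.512, a0=9.921; τ=−ln(0.8029)/9.921=0.022 → t=0.022; u2·a0=0.4015·9.921=3.983; a1=1.456 < 3.983 ≤ a1+a2=4.072 → R2 fires; C=3 M=4 E=7 X=4 D=7
Draw 2: a1=1.456, a2=3.052, a3=1.337, a4=5.264, a0=11.109; τ=−ln(0.5104)/11.109=0.061 → t=0.083; u2·a0=0.3018·11.109=3.353; a1=1.456 < 3.353 ≤ a1+a2=4.508 → R2 fires; C=3 M=4 E=7 X=5 D=6
Draw 3: a1=1.456, a2=3.270, a3=1.337, a4=5.640, a0=11.703; τ=−ln(0.3991)/11.703=0.078 → t=0.161; u2·a0=0.0324·11.703=0.379 ≤ a1=1.456 → R1 fires; C=5 M=3 E=7 X=5 D=6
Draw 4: a1=1.092, a2=3.270, a3=1.337, a4=5.640, a0=11.339; τ=−ln(0.7539)/11.339=0.025 → t=0.186; u2·a0=0.0321·11.339=0.364 ≤ a1=1.092 → R1 fires; C=7 M=2 E=7 X=5 D=6
Draw 5: a1=0.728, a2=3.270, a3=1.337, a4=5.640, a0=10.975; τ=−ln(0.0076)/10.975=0.445 → t=0.631; u2·a0=0.1742·10.975=1.912; a1=0.728 < 1.912 ≤ a1+a2=3.998 → R2 fires; C=7 M=2 E=7 X=6 D=5
Draw 6: a1=0.728, a2=3.270, a3=1.337, a4=5.640, a0=10.975; τ=−ln(0.7616)/10.975=0.025 → t=0.655; u2·a0=0.0334·10.975=0.367 ≤ a1=0.728 → R1 fires; C=9 M=1 E=7 X=6 D=5
Draw 7: a1=0.364, a2=3.270, a3=1.337, a4=5.640, a0=10.611; τ=−ln(0.1585)/10.611=0.174 → t=0.829; u2·a0=0.1977·10.611=2.098; a1=0.364 < 2.098 ≤ a1+a2=3.634 → R2 fires; C=9 M=1 E=7 X=7 D=4
Draw 8: a1=0.364, a2=3.052, a3=1.337, a4=5.264, a0=10.017; τ=−ln(0.7071)/10.017=0.035 → t=0.864; u2·a0=0.7713·10.017=7.726; a1+…+a3=4.753 < 7.726 ≤ a1+…+a4=10.017 → R4 fires; C=9 M=3 E=7 X=8 D=3
Draw 9: a1=1.092, a2=2.616, a3=1.337, a4=4.512, a0=9.557; τ=−ln(0.2433)/9.557=0.148 → t=1.012; u2·a0=0.5270·9.557=5.037; a1+a2=3.708 < 5.037 ≤ a1+…+a3=5.045 → R3 fires; C=10 M=3 E=6 X=8 D=3
Draw 10: a1=1.092, a2=2.616, a3=1.146, a4=4.512, a0=9.366; τ=−ln(0.0937)/9.366=0.253 → t=1.264; u2·a0=0.7536·9.366=7.058; a1+…+a3=4.854 < 7.058 ≤ a1+…+a4=9.366 → R4 fires; C=10 M=5 E=6 X=9 D=2
Draw 11: a1=1.820, a2=1.962, a3=1.146, a4=3.384, a0=8.312; τ=−ln(0.6782)/8.312=0.047 → t=1.311; u2·a0=0.8590·8.312=7.140; a1+…+a3=4.928 < 7.140 ≤ a1+…+a4=8.312 → R4 fires; C=10 M=7 E=6 X=10 D=1
Draw 12: a1=2.548, a2=1.090, a3=1.146, a4=1.880, a0=6.664; τ=−ln(0.6343)/6.664=0.068 → t=1.379; u2·a0=0.1166·6.664=0.777 ≤ a1=2.548 → R1 fires; C=12 M=6 E=6 X=10 D=1
Draw 13: a1=2.184, a2=1.090, a3=1.146, a4=1.880, a0=6.300; τ=−ln(0.0065)/6.300=0.799 → t=2.179; u2·a0=0.1148·6.300=0.723 ≤ a1=2.184 → R1 fires; C=14 M=5 E=6 X=10 D=1
Draw 14: a1=1.820, a2=1.090, a3=1.146, a4=1.880, a0=5.936; τ=−ln(0.1637)/5.936=0.305 → t=2.484; u2·a0=0.5541·5.936=3.289; a1+a2=2.910 < 3.289 ≤ a1+…+a3=4.056 → R3 fires; C=15 M=5 E=5 X=10 D=1
Draw 15: a1=1.820, a2=1.090, a3=0.955, a4=1.880, a0=5.745; τ=−ln(0.4918)/5.745=0.124 → t=2.607 > T=2.58: stop.
At T=2.58: C=15 M=5 E=5 X=10 D=1; the largest is C.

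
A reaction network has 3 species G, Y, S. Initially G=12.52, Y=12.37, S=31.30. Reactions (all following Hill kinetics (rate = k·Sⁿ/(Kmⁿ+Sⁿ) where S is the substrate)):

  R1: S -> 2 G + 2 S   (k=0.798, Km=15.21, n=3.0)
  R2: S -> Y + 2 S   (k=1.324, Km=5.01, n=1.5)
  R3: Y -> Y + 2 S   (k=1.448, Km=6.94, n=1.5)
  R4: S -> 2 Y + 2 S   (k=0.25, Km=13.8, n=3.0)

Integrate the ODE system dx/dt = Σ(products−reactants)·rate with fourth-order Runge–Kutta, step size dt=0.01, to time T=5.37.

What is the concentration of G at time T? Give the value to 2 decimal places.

RK4 with dt=0.01: 537 steps to T=5.37. Trajectory (selected grid times):
t=0.00: G=12.52 Y=12.37 S=31.30
t=0.60: G=13.39 Y=13.40 S=33.87
t=1.19: G=14.26 Y=14.42 S=36.45
t=1.79: G=15.16 Y=15.46 S=39.12
t=2.39: G=16.07 Y=16.51 S=41.83
t=2.98: G=16.97 Y=17.55 S=44.53
t=3.58: G=17.89 Y=18.61 S=47.31
t=4.18: G=18.82 Y=19.67 S=50.11
t=4.77: G=19.74 Y=20.72 S=52.90
t=5.37: G=20.68 Y=21.78 S=55.75
Read off G at T=5.37: 20.68

G at T = 20.68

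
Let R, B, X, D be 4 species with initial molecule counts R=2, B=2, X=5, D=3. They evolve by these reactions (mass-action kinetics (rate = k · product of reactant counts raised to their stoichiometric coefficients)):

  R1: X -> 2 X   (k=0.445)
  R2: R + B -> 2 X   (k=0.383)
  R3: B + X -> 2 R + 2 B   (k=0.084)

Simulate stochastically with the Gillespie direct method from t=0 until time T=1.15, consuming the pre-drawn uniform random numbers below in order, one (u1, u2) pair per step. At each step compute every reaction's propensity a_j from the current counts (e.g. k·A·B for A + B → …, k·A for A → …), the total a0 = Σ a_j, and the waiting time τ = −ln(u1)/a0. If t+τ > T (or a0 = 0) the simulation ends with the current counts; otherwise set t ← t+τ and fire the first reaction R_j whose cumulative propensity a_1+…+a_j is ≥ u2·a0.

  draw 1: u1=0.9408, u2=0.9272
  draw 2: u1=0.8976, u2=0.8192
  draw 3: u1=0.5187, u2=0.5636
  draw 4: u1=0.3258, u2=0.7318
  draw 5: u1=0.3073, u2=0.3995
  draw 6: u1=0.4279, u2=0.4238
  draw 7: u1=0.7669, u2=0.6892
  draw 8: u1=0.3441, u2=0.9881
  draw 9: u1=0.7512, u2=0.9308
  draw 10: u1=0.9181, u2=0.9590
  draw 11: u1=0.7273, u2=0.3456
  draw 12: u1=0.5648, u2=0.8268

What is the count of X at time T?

X at T = 17

t=0.000: R=2 B=2 X=5 D=3
Draw 1: a1=2.225, a2=1.532, a3=0.840, a0=4.597; τ=−ln(0.9408)/4.597=0.013 → t=0.013; u2·a0=0.9272·4.597=4.262; a1+a2=3.757 < 4.262 ≤ a1+…+a3=4.597 → R3 fires; R=4 B=3 X=4 D=3
Draw 2: a1=1.780, a2=4.596, a3=1.008, a0=7.384; τ=−ln(0.8976)/7.384=0.015 → t=0.028; u2·a0=0.8192·7.384=6.049; a1=1.780 < 6.049 ≤ a1+a2=6.376 → R2 fires; R=3 B=2 X=6 D=3
Draw 3: a1=2.670, a2=2.298, a3=1.008, a0=5.976; τ=−ln(0.5187)/5.976=0.110 → t=0.138; u2·a0=0.5636·5.976=3.368; a1=2.670 < 3.368 ≤ a1+a2=4.968 → R2 fires; R=2 B=1 X=8 D=3
Draw 4: a1=3.560, a2=0.766, a3=0.672, a0=4.998; τ=−ln(0.3258)/4.998=0.224 → t=0.362; u2·a0=0.7318·4.998=3.658; a1=3.560 < 3.658 ≤ a1+a2=4.326 → R2 fires; R=1 B=0 X=10 D=3
Draw 5: a1=4.450, a2=0.000, a3=0.000, a0=4.450; τ=−ln(0.3073)/4.450=0.265 → t=0.627; u2·a0=0.3995·4.450=1.778 ≤ a1=4.450 → R1 fires; R=1 B=0 X=11 D=3
Draw 6: a1=4.895, a2=0.000, a3=0.000, a0=4.895; τ=−ln(0.4279)/4.895=0.173 → t=0.801; u2·a0=0.4238·4.895=2.075 ≤ a1=4.895 → R1 fires; R=1 B=0 X=12 D=3
Draw 7: a1=5.340, a2=0.000, a3=0.000, a0=5.340; τ=−ln(0.7669)/5.340=0.050 → t=0.850; u2·a0=0.6892·5.340=3.680 ≤ a1=5.340 → R1 fires; R=1 B=0 X=13 D=3
Draw 8: a1=5.785, a2=0.000, a3=0.000, a0=5.785; τ=−ln(0.3441)/5.785=0.184 → t=1.035; u2·a0=0.9881·5.785=5.716 ≤ a1=5.785 → R1 fires; R=1 B=0 X=14 D=3
Draw 9: a1=6.230, a2=0.000, a3=0.000, a0=6.230; τ=−ln(0.7512)/6.230=0.046 → t=1.081; u2·a0=0.9308·6.230=5.799 ≤ a1=6.230 → R1 fires; R=1 B=0 X=15 D=3
Draw 10: a1=6.675, a2=0.000, a3=0.000, a0=6.675; τ=−ln(0.9181)/6.675=0.013 → t=1.094; u2·a0=0.9590·6.675=6.401 ≤ a1=6.675 → R1 fires; R=1 B=0 X=16 D=3
Draw 11: a1=7.120, a2=0.000, a3=0.000, a0=7.120; τ=−ln(0.7273)/7.120=0.045 → t=1.138; u2·a0=0.3456·7.120=2.461 ≤ a1=7.120 → R1 fires; R=1 B=0 X=17 D=3
Draw 12: a1=7.565, a2=0.000, a3=0.000, a0=7.565; τ=−ln(0.5648)/7.565=0.076 → t=1.214 > T=1.15: stop.
Read off X at T=1.15: 17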